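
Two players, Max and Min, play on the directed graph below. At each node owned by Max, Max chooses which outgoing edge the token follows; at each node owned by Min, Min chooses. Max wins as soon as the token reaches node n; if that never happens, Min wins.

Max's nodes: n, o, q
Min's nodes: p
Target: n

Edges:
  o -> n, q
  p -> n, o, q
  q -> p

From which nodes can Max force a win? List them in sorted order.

n, o

A0 = {n}
A1: add {o} — o (Max) has o→n.
A2 = A1; e.g. p (Min) can still go to q. Fixed point.
Max's winning region = {n, o}.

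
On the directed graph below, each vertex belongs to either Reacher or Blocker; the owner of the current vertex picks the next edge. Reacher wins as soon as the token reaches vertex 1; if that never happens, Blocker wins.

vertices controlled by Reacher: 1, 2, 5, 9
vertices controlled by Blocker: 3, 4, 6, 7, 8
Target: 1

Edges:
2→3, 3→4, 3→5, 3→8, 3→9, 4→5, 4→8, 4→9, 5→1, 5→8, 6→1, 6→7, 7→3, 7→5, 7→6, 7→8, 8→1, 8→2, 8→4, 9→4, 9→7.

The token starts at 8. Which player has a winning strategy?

Blocker

A0 = {1}
A1: add {5} — 5 (Reacher) has 5→1.
A2 = A1; e.g. 2 (Reacher) has no edge into A1. Fixed point.
8 never enters the attractor, so Blocker can avoid the target forever.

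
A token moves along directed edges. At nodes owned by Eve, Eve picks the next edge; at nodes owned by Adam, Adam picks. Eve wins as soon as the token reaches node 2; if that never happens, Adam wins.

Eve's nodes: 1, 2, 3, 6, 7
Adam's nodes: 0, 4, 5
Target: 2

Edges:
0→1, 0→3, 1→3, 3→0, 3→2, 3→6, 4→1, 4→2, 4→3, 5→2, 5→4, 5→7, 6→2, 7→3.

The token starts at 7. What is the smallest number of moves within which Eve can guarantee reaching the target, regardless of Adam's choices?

A0 = {2}
A1: add {3, 6} — 3 (Eve) has 3→2; 6 (Eve) has 6→2.
A2: add {1, 7} — 1 (Eve) has 1→3; 7 (Eve) has 7→3.
7 enters the attractor at level 2, so Eve can force the target in 2 moves from there.

2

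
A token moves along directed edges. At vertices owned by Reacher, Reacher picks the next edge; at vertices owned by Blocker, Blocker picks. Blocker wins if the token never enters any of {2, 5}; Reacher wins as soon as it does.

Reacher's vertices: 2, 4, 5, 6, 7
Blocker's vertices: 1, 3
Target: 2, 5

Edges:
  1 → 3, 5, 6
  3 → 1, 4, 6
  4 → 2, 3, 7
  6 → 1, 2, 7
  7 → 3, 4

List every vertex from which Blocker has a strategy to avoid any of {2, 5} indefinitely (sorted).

A0 = {2, 5}
A1: add {4, 6} — 4 (Reacher) has 4→2; 6 (Reacher) has 6→2.
A2: add {7} — 7 (Reacher) has 7→4.
A3 = A2; e.g. 1 (Blocker) can still go to 3. Fixed point.
Reacher's attractor = {2, 4, 5, 6, 7}; Blocker avoids the target exactly from the complement.

1, 3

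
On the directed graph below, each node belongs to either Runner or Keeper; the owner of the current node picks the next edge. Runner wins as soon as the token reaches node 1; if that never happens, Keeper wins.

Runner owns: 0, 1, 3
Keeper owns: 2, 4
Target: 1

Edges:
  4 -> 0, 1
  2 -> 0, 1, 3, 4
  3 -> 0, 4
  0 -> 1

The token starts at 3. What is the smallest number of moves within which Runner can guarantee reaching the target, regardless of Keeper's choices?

A0 = {1}
A1: add {0} — 0 (Runner) has 0→1.
A2: add {3, 4} — 3 (Runner) has 3→0; 4 (Keeper): all of {0, 1} already in.
3 enters the attractor at level 2, so Runner can force the target in 2 moves from there.

2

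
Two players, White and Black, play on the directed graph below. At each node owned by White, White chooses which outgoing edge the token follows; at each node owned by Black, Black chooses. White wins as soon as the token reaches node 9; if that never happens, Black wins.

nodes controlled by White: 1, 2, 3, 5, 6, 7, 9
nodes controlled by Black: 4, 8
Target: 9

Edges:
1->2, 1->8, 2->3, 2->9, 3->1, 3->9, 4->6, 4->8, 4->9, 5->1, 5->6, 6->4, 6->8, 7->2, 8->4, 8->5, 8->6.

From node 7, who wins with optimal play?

A0 = {9}
A1: add {2, 3} — 2 (White) has 2→9; 3 (White) has 3→9.
A2: add {1, 7} — 1 (White) has 1→2; 7 (White) has 7→2.
7 ∈ A2, so White can force the target.

White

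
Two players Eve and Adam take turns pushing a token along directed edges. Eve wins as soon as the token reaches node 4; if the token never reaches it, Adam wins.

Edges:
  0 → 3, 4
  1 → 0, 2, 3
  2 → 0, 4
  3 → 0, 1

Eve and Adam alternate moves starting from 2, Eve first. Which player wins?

Track states (vertex, player-to-move).
A0 = {(4,Eve), (4,Adam)}
A1: add {(0,Eve), (2,Eve)}.
(2,Eve) ∈ A1 ⇒ Eve forces the target.

Eve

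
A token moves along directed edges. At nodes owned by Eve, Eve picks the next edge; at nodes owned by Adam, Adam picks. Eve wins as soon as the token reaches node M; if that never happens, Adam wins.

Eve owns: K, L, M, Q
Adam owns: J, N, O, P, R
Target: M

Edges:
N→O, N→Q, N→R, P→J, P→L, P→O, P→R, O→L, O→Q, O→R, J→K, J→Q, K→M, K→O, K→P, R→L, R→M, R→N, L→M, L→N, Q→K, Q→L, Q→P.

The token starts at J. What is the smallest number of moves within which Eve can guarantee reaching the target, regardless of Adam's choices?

3

A0 = {M}
A1: add {K, L} — K (Eve) has K→M; L (Eve) has L→M.
A2: add {Q} — Q (Eve) has Q→K.
A3: add {J} — J (Adam): all of {K, Q} already in.
A4 = A3; e.g. N (Adam) can still go to O. Fixed point.
J enters the attractor at level 3, so Eve can force the target in 3 moves from there.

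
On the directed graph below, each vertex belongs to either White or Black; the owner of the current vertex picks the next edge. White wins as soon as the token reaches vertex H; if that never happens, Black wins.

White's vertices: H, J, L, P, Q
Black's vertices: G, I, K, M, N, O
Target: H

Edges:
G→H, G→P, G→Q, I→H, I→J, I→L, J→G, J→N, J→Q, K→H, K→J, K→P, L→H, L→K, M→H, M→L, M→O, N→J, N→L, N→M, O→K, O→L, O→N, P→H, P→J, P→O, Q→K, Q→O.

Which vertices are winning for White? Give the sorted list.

A0 = {H}
A1: add {L, P} — L (White) has L→H; P (White) has P→H.
A2 = A1; e.g. G (Black) can still go to Q. Fixed point.
White's winning region = {H, L, P}.

H, L, P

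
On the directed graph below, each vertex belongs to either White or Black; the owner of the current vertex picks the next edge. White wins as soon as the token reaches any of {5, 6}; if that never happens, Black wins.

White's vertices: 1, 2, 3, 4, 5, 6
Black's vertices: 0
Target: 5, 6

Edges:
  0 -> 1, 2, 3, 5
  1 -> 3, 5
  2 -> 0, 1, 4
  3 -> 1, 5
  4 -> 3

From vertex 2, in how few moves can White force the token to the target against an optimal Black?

A0 = {5, 6}
A1: add {1, 3} — 1 (White) has 1→5; 3 (White) has 3→5.
A2: add {2, 4} — 2 (White) has 2→1; 4 (White) has 4→3.
2 enters the attractor at level 2, so White can force the target in 2 moves from there.

2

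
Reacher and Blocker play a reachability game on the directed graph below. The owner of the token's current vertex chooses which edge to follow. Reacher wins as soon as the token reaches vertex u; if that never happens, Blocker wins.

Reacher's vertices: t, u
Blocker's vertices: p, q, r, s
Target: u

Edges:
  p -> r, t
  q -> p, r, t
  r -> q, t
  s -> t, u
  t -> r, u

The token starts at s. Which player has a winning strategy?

Reacher

A0 = {u}
A1: add {t} — t (Reacher) has t→u.
A2: add {s} — s (Blocker): all of {t, u} already in.
A3 = A2; e.g. p (Blocker) can still go to r. Fixed point.
s ∈ A2, so Reacher can force the target.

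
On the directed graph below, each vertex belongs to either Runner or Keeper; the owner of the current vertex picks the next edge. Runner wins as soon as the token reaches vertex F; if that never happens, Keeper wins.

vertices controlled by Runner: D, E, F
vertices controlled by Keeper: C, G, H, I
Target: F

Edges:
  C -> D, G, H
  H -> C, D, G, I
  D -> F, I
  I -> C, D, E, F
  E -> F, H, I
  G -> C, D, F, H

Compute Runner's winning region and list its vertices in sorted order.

D, E, F

A0 = {F}
A1: add {D, E} — D (Runner) has D→F; E (Runner) has E→F.
A2 = A1; e.g. C (Keeper) can still go to G. Fixed point.
Runner's winning region = {D, E, F}.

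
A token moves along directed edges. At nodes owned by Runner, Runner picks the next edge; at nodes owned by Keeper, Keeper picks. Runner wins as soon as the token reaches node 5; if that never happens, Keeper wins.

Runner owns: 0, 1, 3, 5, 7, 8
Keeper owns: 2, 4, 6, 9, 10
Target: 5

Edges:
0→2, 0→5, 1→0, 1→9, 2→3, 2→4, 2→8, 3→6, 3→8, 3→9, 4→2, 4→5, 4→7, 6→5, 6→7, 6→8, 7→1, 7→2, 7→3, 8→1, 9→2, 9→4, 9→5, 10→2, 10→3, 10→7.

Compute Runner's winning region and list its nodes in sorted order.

A0 = {5}
A1: add {0} — 0 (Runner) has 0→5.
A2: add {1} — 1 (Runner) has 1→0.
A3: add {7, 8} — 7 (Runner) has 7→1; 8 (Runner) has 8→1.
A4: add {3, 6} — 3 (Runner) has 3→8; 6 (Keeper): all of {5, 7, 8} already in.
A5 = A4; e.g. 2 (Keeper) can still go to 4. Fixed point.
Runner's winning region = {0, 1, 3, 5, 6, 7, 8}.

0, 1, 3, 5, 6, 7, 8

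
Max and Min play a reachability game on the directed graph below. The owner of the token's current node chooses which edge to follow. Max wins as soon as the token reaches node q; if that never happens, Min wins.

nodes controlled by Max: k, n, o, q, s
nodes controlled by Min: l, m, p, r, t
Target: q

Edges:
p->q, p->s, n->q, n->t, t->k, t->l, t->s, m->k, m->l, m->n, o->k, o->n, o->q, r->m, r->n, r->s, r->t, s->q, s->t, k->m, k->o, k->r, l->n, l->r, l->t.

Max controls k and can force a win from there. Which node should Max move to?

o

A0 = {q}
A1: add {n, o, s} — n (Max) has n→q; o (Max) has o→q; s (Max) has s→q.
A2: add {k, p} — k (Max) has k→o; p (Min): all of {q, s} already in.
A3 = A2; e.g. l (Min) can still go to r. Fixed point.
From k, successor o is in the attractor (rank 1); the other successors m, r are not.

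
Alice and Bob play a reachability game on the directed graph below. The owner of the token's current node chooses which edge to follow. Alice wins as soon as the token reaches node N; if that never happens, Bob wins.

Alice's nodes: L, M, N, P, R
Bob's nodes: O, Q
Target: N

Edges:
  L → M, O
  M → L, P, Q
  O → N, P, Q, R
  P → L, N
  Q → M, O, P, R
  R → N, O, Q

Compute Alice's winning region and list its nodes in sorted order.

A0 = {N}
A1: add {P, R} — P (Alice) has P→N; R (Alice) has R→N.
A2: add {M} — M (Alice) has M→P.
A3: add {L} — L (Alice) has L→M.
A4 = A3; e.g. O (Bob) can still go to Q. Fixed point.
Alice's winning region = {L, M, N, P, R}.

L, M, N, P, R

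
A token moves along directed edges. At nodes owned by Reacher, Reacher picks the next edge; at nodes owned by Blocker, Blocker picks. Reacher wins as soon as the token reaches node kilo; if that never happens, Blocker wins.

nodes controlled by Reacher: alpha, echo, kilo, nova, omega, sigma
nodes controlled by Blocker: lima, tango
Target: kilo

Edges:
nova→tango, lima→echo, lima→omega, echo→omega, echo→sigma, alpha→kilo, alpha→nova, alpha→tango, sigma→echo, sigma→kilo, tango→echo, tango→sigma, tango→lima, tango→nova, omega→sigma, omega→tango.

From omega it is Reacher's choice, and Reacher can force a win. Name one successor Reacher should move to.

sigma

A0 = {kilo}
A1: add {alpha, sigma} — alpha (Reacher) has alpha→kilo; sigma (Reacher) has sigma→kilo.
A2: add {echo, omega} — echo (Reacher) has echo→sigma; omega (Reacher) has omega→sigma.
A3: add {lima} — lima (Blocker): all of {echo, omega} already in.
A4 = A3; e.g. nova (Reacher) has no edge into A3. Fixed point.
From omega, successor sigma is in the attractor (rank 1); the other successor tango is not.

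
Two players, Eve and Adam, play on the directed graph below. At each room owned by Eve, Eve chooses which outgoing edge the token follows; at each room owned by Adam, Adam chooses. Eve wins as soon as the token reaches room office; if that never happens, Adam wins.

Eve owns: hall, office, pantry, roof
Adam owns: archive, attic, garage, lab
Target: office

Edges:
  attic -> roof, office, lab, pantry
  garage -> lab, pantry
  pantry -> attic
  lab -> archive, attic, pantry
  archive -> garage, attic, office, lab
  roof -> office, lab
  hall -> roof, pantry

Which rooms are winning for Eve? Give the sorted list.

hall, office, roof

A0 = {office}
A1: add {roof} — roof (Eve) has roof→office.
A2: add {hall} — hall (Eve) has hall→roof.
A3 = A2; e.g. archive (Adam) can still go to garage. Fixed point.
Eve's winning region = {hall, office, roof}.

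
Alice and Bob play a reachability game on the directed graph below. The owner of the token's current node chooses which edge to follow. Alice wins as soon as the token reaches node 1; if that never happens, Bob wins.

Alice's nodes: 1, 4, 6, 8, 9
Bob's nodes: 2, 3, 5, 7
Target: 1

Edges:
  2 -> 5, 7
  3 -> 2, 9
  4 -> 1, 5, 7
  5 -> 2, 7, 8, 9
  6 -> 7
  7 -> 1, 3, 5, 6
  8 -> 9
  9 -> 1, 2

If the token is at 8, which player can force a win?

A0 = {1}
A1: add {4, 9} — 4 (Alice) has 4→1; 9 (Alice) has 9→1.
A2: add {8} — 8 (Alice) has 8→9.
A3 = A2; e.g. 2 (Bob) can still go to 5. Fixed point.
8 ∈ A2, so Alice can force the target.

Alice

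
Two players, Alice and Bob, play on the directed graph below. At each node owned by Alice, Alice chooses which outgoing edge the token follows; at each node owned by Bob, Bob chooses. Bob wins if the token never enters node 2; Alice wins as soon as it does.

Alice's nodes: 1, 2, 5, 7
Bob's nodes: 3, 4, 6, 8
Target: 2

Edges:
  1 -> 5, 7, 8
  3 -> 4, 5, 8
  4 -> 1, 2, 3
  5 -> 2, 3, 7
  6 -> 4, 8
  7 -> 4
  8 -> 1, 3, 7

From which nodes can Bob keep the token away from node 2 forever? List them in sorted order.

3, 4, 6, 7, 8

A0 = {2}
A1: add {5} — 5 (Alice) has 5→2.
A2: add {1} — 1 (Alice) has 1→5.
A3 = A2; e.g. 3 (Bob) can still go to 4. Fixed point.
Alice's attractor = {1, 2, 5}; Bob avoids the target exactly from the complement.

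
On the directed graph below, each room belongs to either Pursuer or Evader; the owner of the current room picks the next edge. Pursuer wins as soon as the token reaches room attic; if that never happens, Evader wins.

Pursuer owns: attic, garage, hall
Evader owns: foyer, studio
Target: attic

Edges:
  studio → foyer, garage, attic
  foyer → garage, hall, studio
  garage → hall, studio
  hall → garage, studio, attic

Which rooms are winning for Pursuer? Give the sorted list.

A0 = {attic}
A1: add {hall} — hall (Pursuer) has hall→attic.
A2: add {garage} — garage (Pursuer) has garage→hall.
A3 = A2; e.g. foyer (Evader) can still go to studio. Fixed point.
Pursuer's winning region = {attic, garage, hall}.

attic, garage, hall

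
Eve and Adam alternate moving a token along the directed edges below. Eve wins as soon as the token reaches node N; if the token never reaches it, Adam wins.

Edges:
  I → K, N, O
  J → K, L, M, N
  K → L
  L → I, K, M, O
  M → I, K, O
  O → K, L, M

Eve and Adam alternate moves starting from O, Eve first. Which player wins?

Track states (vertex, player-to-move).
A0 = {(N,Eve), (N,Adam)}
A1: add {(I,Eve), (J,Eve)}.
A2 = A1; e.g. (I,Adam) stays out. (O,Eve) never enters ⇒ Adam avoids the target.

Adam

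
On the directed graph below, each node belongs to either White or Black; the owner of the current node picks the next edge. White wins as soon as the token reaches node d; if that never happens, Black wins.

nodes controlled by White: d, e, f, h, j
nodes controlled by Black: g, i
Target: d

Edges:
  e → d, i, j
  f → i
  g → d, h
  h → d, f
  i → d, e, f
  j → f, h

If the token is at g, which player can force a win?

A0 = {d}
A1: add {e, h} — e (White) has e→d; h (White) has h→d.
A2: add {g, j} — g (Black): all of {d, h} already in; j (White) has j→h.
A3 = A2; e.g. f (White) has no edge into A2. Fixed point.
g ∈ A2, so White can force the target.

White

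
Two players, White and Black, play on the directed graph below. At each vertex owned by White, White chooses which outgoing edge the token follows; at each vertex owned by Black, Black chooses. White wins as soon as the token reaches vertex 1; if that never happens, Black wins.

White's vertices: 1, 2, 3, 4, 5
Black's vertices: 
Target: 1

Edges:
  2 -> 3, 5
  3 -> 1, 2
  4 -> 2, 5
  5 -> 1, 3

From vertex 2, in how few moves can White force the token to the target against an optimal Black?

A0 = {1}
A1: add {3, 5} — 3 (White) has 3→1; 5 (White) has 5→1.
A2: add {2, 4} — 2 (White) has 2→3; 4 (White) has 4→5.
A2 = all vertices. Fixed point.
2 enters the attractor at level 2, so White can force the target in 2 moves from there.

2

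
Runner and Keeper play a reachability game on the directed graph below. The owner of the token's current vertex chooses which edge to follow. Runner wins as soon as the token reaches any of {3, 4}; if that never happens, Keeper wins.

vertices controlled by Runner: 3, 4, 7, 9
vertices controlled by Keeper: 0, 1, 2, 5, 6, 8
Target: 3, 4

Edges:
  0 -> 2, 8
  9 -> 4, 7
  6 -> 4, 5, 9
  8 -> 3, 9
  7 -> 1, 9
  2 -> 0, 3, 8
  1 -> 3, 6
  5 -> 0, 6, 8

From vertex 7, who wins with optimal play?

Runner

A0 = {3, 4}
A1: add {9} — 9 (Runner) has 9→4.
A2: add {7, 8} — 7 (Runner) has 7→9; 8 (Keeper): all of {3, 9} already in.
A3 = A2; e.g. 0 (Keeper) can still go to 2. Fixed point.
7 ∈ A2, so Runner can force the target.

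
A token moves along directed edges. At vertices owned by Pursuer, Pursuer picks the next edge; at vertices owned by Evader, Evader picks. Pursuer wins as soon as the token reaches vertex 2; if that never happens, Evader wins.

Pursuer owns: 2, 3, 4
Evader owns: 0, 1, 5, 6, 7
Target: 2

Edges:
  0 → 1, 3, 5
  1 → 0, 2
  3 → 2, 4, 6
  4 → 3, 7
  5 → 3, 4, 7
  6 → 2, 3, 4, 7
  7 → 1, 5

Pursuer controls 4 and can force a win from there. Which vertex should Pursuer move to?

A0 = {2}
A1: add {3} — 3 (Pursuer) has 3→2.
A2: add {4} — 4 (Pursuer) has 4→3.
A3 = A2; e.g. 0 (Evader) can still go to 1. Fixed point.
From 4, successor 3 is in the attractor (rank 1); the other successor 7 is not.

3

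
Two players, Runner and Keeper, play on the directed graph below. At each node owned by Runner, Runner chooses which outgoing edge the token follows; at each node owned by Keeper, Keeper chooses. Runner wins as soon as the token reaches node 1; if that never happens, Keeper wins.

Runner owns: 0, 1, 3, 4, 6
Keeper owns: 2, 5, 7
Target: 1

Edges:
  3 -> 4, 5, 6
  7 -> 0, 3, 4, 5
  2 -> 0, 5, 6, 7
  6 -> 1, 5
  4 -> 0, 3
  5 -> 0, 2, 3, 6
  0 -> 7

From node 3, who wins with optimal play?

Runner

A0 = {1}
A1: add {6} — 6 (Runner) has 6→1.
A2: add {3} — 3 (Runner) has 3→6.
3 ∈ A2, so Runner can force the target.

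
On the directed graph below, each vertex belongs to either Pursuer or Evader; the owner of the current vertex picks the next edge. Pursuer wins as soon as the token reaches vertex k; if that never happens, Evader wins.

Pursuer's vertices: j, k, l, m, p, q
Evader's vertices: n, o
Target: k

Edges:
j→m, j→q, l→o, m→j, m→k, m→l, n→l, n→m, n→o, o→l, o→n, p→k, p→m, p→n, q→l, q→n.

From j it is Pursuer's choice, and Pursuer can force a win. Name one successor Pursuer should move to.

A0 = {k}
A1: add {m, p} — m (Pursuer) has m→k; p (Pursuer) has p→k.
A2: add {j} — j (Pursuer) has j→m.
A3 = A2; e.g. l (Pursuer) has no edge into A2. Fixed point.
From j, successor m is in the attractor (rank 1); the other successor q is not.

m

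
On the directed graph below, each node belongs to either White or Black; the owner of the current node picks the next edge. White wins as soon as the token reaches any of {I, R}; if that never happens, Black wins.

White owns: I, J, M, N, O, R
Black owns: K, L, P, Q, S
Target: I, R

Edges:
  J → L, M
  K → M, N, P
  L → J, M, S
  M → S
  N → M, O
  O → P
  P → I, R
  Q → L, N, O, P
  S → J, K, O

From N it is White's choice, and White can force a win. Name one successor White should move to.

A0 = {I, R}
A1: add {P} — P (Black): all of {I, R} already in.
A2: add {O} — O (White) has O→P.
A3: add {N} — N (White) has N→O.
A4 = A3; e.g. J (White) has no edge into A3. Fixed point.
From N, successor O is in the attractor (rank 2); the other successor M is not.

O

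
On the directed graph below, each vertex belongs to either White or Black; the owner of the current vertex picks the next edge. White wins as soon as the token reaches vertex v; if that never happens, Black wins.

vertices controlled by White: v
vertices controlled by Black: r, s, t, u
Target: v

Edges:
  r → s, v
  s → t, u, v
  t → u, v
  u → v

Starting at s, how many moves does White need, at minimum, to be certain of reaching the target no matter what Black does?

3

A0 = {v}
A1: add {u} — u (Black): all of {v} already in.
A2: add {t} — t (Black): all of {u, v} already in.
A3: add {s} — s (Black): all of {t, u, v} already in.
s enters the attractor at level 3, so White can force the target in 3 moves from there.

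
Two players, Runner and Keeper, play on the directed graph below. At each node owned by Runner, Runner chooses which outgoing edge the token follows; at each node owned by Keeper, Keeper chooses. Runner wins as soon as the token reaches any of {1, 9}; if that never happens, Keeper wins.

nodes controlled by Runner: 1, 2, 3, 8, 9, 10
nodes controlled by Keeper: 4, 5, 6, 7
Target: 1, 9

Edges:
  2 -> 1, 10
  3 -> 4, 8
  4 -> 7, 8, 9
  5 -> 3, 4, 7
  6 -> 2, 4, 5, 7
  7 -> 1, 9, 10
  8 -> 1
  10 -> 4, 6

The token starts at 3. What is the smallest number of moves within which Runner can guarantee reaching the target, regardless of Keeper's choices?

A0 = {1, 9}
A1: add {2, 8} — 2 (Runner) has 2→1; 8 (Runner) has 8→1.
A2: add {3} — 3 (Runner) has 3→8.
A3 = A2; e.g. 4 (Keeper) can still go to 7. Fixed point.
3 enters the attractor at level 2, so Runner can force the target in 2 moves from there.

2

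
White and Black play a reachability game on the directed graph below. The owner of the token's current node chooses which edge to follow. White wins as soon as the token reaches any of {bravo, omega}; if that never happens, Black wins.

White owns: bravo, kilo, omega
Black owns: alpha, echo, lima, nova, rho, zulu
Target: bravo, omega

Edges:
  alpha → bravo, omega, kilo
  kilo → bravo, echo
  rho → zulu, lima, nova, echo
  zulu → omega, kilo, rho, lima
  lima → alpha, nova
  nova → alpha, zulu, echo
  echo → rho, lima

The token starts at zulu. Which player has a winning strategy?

A0 = {bravo, omega}
A1: add {kilo} — kilo (White) has kilo→bravo.
A2: add {alpha} — alpha (Black): all of {bravo, omega, kilo} already in.
A3 = A2; e.g. rho (Black) can still go to zulu. Fixed point.
zulu never enters the attractor, so Black can avoid the target forever.

Black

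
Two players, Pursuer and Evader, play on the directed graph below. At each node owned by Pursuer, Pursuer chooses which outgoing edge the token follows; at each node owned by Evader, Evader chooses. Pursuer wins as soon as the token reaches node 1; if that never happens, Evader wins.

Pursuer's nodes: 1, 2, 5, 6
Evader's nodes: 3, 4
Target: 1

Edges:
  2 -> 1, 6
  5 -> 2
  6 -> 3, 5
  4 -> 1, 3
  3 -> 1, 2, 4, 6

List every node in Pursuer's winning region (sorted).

A0 = {1}
A1: add {2} — 2 (Pursuer) has 2→1.
A2: add {5} — 5 (Pursuer) has 5→2.
A3: add {6} — 6 (Pursuer) has 6→5.
A4 = A3; e.g. 3 (Evader) can still go to 4. Fixed point.
Pursuer's winning region = {1, 2, 5, 6}.

1, 2, 5, 6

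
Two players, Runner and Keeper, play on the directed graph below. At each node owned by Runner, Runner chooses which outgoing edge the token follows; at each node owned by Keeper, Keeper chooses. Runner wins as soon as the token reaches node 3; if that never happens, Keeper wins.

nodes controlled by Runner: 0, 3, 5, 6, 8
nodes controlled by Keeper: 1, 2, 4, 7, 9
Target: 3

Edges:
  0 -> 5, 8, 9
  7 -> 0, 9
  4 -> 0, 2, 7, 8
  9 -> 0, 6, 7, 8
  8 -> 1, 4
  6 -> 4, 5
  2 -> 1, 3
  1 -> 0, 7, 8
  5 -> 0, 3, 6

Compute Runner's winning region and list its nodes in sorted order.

0, 3, 5, 6

A0 = {3}
A1: add {5} — 5 (Runner) has 5→3.
A2: add {0, 6} — 0 (Runner) has 0→5; 6 (Runner) has 6→5.
A3 = A2; e.g. 1 (Keeper) can still go to 7. Fixed point.
Runner's winning region = {0, 3, 5, 6}.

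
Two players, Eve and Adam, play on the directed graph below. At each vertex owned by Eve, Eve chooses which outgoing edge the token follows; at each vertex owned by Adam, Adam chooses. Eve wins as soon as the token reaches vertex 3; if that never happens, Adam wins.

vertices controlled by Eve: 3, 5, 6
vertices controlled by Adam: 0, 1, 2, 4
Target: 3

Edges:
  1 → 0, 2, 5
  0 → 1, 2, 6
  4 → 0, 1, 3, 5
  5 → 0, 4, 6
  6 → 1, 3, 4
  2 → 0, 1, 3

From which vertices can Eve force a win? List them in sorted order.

3, 5, 6

A0 = {3}
A1: add {6} — 6 (Eve) has 6→3.
A2: add {5} — 5 (Eve) has 5→6.
A3 = A2; e.g. 0 (Adam) can still go to 1. Fixed point.
Eve's winning region = {3, 5, 6}.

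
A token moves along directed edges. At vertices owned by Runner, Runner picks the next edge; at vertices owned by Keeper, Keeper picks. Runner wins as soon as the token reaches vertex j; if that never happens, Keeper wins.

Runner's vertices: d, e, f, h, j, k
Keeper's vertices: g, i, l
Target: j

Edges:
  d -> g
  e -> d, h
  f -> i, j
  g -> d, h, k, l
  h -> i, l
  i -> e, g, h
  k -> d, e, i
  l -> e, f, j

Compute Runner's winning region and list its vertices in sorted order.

f, j

A0 = {j}
A1: add {f} — f (Runner) has f→j.
A2 = A1; e.g. d (Runner) has no edge into A1. Fixed point.
Runner's winning region = {f, j}.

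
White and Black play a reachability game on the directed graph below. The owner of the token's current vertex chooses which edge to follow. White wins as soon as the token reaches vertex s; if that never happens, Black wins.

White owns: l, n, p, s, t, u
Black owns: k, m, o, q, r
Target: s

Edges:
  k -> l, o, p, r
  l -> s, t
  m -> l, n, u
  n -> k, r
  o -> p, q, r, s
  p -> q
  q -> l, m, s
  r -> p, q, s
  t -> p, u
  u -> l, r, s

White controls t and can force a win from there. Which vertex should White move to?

u

A0 = {s}
A1: add {l, u} — l (White) has l→s; u (White) has u→s.
A2: add {t} — t (White) has t→u.
A3 = A2; e.g. k (Black) can still go to o. Fixed point.
From t, successor u is in the attractor (rank 1); the other successor p is not.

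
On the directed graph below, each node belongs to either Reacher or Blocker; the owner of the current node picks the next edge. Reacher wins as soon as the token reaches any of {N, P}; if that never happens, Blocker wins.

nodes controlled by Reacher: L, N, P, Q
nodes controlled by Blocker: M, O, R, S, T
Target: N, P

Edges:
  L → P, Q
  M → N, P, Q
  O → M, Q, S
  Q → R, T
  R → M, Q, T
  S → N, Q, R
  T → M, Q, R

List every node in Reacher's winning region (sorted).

A0 = {N, P}
A1: add {L} — L (Reacher) has L→P.
A2 = A1; e.g. M (Blocker) can still go to Q. Fixed point.
Reacher's winning region = {L, N, P}.

L, N, P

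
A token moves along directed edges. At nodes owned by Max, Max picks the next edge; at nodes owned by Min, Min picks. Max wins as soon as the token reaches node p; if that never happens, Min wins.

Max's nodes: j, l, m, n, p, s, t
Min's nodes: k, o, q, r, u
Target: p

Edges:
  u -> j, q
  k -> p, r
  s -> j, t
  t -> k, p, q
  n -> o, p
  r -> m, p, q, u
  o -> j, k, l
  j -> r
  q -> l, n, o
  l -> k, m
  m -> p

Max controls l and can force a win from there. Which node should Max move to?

A0 = {p}
A1: add {m, n, t} — m (Max) has m→p; n (Max) has n→p; t (Max) has t→p.
A2: add {l, s} — l (Max) has l→m; s (Max) has s→t.
A3 = A2; e.g. j (Max) has no edge into A2. Fixed point.
From l, successor m is in the attractor (rank 1); the other successor k is not.

m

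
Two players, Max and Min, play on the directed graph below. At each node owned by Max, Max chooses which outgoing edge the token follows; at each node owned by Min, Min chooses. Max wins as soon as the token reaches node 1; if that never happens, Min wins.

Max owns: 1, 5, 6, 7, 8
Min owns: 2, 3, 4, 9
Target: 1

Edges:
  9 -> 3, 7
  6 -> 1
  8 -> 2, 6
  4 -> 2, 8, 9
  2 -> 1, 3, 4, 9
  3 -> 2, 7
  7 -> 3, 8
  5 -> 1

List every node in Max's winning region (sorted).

1, 5, 6, 7, 8

A0 = {1}
A1: add {5, 6} — 5 (Max) has 5→1; 6 (Max) has 6→1.
A2: add {8} — 8 (Max) has 8→6.
A3: add {7} — 7 (Max) has 7→8.
A4 = A3; e.g. 2 (Min) can still go to 3. Fixed point.
Max's winning region = {1, 5, 6, 7, 8}.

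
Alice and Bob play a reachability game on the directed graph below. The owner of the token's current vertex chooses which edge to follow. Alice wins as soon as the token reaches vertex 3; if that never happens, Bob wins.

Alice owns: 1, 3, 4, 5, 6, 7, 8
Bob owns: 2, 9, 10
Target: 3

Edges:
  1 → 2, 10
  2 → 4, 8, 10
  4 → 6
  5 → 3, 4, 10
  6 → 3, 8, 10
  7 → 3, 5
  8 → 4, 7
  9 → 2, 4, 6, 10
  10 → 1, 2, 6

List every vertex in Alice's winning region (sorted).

A0 = {3}
A1: add {5, 6, 7} — 5 (Alice) has 5→3; 6 (Alice) has 6→3; 7 (Alice) has 7→3.
A2: add {4, 8} — 4 (Alice) has 4→6; 8 (Alice) has 8→7.
A3 = A2; e.g. 1 (Alice) has no edge into A2. Fixed point.
Alice's winning region = {3, 4, 5, 6, 7, 8}.

3, 4, 5, 6, 7, 8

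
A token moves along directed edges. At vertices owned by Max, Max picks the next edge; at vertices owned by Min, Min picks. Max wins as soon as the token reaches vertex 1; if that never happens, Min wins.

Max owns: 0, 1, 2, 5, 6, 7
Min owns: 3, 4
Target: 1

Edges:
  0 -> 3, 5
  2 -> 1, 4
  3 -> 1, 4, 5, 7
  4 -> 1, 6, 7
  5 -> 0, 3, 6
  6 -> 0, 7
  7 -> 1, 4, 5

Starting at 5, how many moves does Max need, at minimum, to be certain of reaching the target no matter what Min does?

3

A0 = {1}
A1: add {2, 7} — 2 (Max) has 2→1; 7 (Max) has 7→1.
A2: add {6} — 6 (Max) has 6→7.
A3: add {4, 5} — 4 (Min): all of {1, 6, 7} already in; 5 (Max) has 5→6.
5 enters the attractor at level 3, so Max can force the target in 3 moves from there.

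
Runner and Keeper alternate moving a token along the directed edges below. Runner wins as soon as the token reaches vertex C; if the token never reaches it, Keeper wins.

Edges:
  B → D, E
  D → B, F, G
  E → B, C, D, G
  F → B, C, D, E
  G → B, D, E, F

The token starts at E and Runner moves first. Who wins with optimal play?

Track states (vertex, player-to-move).
A0 = {(C,Runner), (C,Keeper)}
A1: add {(E,Runner), (F,Runner)}.
(E,Runner) ∈ A1 ⇒ Runner forces the target.

Runner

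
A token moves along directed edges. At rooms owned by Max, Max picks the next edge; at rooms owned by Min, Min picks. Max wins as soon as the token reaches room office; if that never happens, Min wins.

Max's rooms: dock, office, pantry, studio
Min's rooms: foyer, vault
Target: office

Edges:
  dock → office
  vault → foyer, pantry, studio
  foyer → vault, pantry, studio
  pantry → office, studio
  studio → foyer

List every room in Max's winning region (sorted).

dock, office, pantry

A0 = {office}
A1: add {dock, pantry} — dock (Max) has dock→office; pantry (Max) has pantry→office.
A2 = A1; e.g. vault (Min) can still go to foyer. Fixed point.
Max's winning region = {dock, office, pantry}.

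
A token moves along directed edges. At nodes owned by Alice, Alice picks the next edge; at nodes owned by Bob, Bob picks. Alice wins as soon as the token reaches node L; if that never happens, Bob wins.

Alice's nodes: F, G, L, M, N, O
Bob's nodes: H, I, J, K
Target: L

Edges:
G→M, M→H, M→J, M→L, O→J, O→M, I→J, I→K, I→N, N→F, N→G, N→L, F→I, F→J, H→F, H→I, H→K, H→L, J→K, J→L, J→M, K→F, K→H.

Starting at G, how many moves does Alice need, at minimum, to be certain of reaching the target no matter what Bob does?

A0 = {L}
A1: add {M, N} — M (Alice) has M→L; N (Alice) has N→L.
A2: add {G, O} — G (Alice) has G→M; O (Alice) has O→M.
A3 = A2; e.g. F (Alice) has no edge into A2. Fixed point.
G enters the attractor at level 2, so Alice can force the target in 2 moves from there.

2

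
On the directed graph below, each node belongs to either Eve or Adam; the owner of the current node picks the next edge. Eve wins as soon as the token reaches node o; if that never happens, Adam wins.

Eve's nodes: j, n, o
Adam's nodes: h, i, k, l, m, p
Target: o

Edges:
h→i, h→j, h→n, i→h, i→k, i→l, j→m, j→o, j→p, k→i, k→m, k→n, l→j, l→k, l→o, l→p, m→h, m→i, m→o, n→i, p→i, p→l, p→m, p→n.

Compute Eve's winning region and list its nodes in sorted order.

A0 = {o}
A1: add {j} — j (Eve) has j→o.
A2 = A1; e.g. h (Adam) can still go to i. Fixed point.
Eve's winning region = {j, o}.

j, o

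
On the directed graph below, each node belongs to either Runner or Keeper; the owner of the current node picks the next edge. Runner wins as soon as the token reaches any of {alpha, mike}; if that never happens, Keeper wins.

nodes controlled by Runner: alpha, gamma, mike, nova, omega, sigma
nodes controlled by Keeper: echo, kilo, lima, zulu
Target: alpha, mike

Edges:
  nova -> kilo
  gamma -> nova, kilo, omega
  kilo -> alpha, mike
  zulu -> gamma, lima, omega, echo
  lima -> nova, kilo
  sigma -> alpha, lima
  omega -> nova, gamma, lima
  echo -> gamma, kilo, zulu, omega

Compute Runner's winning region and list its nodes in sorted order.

A0 = {alpha, mike}
A1: add {kilo, sigma} — kilo (Keeper): all of {alpha, mike} already in; sigma (Runner) has sigma→alpha.
A2: add {gamma, nova} — nova (Runner) has nova→kilo; gamma (Runner) has gamma→kilo.
A3: add {lima, omega} — lima (Keeper): all of {nova, kilo} already in; omega (Runner) has omega→nova.
A4 = A3; e.g. zulu (Keeper) can still go to echo. Fixed point.
Runner's winning region = {alpha, gamma, kilo, lima, mike, nova, omega, sigma}.

alpha, gamma, kilo, lima, mike, nova, omega, sigma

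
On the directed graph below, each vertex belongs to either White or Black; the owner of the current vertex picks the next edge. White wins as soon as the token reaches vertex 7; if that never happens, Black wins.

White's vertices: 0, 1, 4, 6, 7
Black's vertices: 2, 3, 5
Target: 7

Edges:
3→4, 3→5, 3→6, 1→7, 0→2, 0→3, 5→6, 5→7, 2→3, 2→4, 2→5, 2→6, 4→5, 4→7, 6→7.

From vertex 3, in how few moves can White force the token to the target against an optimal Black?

3

A0 = {7}
A1: add {1, 4, 6} — 1 (White) has 1→7; 4 (White) has 4→7; 6 (White) has 6→7.
A2: add {5} — 5 (Black): all of {6, 7} already in.
A3: add {3} — 3 (Black): all of {4, 5, 6} already in.
3 enters the attractor at level 3, so White can force the target in 3 moves from there.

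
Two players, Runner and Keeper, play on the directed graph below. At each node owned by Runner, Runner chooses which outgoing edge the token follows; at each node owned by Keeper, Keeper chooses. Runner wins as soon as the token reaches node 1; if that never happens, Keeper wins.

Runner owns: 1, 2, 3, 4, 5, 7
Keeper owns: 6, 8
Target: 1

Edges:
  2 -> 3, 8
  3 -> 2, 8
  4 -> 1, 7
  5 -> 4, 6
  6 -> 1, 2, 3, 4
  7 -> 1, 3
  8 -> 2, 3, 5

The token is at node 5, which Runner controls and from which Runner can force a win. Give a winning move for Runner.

A0 = {1}
A1: add {4, 7} — 4 (Runner) has 4→1; 7 (Runner) has 7→1.
A2: add {5} — 5 (Runner) has 5→4.
A3 = A2; e.g. 2 (Runner) has no edge into A2. Fixed point.
From 5, successor 4 is in the attractor (rank 1); the other successor 6 is not.

4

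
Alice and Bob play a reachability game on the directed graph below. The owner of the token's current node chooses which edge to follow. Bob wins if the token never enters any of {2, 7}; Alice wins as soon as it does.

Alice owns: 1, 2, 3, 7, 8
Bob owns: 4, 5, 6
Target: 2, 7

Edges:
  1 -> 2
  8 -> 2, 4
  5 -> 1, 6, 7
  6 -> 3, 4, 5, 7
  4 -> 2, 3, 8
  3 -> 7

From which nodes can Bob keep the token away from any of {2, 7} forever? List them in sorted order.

5, 6

A0 = {2, 7}
A1: add {1, 3, 8} — 1 (Alice) has 1→2; 3 (Alice) has 3→7; 8 (Alice) has 8→2.
A2: add {4} — 4 (Bob): all of {2, 3, 8} already in.
A3 = A2; e.g. 5 (Bob) can still go to 6. Fixed point.
Alice's attractor = {1, 2, 3, 4, 7, 8}; Bob avoids the target exactly from the complement.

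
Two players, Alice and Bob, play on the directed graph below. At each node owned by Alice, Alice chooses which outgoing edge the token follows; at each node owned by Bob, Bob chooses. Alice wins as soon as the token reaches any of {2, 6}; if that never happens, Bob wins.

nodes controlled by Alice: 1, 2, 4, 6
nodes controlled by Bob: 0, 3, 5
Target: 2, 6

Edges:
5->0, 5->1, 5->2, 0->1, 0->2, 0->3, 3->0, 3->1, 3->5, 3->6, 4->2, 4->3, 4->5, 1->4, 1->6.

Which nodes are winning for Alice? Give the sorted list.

A0 = {2, 6}
A1: add {1, 4} — 1 (Alice) has 1→6; 4 (Alice) has 4→2.
A2 = A1; e.g. 0 (Bob) can still go to 3. Fixed point.
Alice's winning region = {1, 2, 4, 6}.

1, 2, 4, 6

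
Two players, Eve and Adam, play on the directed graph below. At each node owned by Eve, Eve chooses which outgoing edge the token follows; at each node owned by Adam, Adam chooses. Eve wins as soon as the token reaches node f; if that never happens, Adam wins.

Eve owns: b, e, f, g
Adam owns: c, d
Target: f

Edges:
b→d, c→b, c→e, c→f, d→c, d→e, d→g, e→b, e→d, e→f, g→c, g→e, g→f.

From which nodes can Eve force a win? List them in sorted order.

A0 = {f}
A1: add {e, g} — e (Eve) has e→f; g (Eve) has g→f.
A2 = A1; e.g. b (Eve) has no edge into A1. Fixed point.
Eve's winning region = {e, f, g}.

e, f, g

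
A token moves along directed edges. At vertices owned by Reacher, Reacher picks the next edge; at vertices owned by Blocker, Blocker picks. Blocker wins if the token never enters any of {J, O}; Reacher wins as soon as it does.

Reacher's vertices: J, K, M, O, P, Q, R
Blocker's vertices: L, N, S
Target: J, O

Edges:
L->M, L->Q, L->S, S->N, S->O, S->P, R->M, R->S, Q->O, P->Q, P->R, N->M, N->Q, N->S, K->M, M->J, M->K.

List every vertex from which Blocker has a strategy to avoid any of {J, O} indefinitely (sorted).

L, N, S

A0 = {J, O}
A1: add {M, Q} — M (Reacher) has M→J; Q (Reacher) has Q→O.
A2: add {K, P, R} — K (Reacher) has K→M; P (Reacher) has P→Q; R (Reacher) has R→M.
A3 = A2; e.g. L (Blocker) can still go to S. Fixed point.
Reacher's attractor = {J, K, M, O, P, Q, R}; Blocker avoids the target exactly from the complement.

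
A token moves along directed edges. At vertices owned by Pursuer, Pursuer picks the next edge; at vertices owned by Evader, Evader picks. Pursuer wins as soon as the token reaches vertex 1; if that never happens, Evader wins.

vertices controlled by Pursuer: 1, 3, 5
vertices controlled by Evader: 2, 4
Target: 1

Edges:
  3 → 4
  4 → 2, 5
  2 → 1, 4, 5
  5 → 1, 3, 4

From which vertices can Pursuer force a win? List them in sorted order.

1, 5

A0 = {1}
A1: add {5} — 5 (Pursuer) has 5→1.
A2 = A1; e.g. 2 (Evader) can still go to 4. Fixed point.
Pursuer's winning region = {1, 5}.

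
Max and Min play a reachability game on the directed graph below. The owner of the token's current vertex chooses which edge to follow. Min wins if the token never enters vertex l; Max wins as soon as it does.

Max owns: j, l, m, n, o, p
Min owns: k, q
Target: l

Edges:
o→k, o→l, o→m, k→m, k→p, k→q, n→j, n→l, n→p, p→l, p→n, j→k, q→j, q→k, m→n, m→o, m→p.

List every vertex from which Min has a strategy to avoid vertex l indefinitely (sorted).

j, k, q

A0 = {l}
A1: add {n, o, p} — n (Max) has n→l; o (Max) has o→l; p (Max) has p→l.
A2: add {m} — m (Max) has m→n.
A3 = A2; e.g. j (Max) has no edge into A2. Fixed point.
Max's attractor = {l, m, n, o, p}; Min avoids the target exactly from the complement.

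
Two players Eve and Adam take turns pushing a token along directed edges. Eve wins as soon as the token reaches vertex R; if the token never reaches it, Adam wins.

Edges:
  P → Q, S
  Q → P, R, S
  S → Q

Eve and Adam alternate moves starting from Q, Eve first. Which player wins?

Track states (vertex, player-to-move).
A0 = {(R,Eve), (R,Adam)}
A1: add {(Q,Eve)}.
(Q,Eve) ∈ A1 ⇒ Eve forces the target.

Eve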